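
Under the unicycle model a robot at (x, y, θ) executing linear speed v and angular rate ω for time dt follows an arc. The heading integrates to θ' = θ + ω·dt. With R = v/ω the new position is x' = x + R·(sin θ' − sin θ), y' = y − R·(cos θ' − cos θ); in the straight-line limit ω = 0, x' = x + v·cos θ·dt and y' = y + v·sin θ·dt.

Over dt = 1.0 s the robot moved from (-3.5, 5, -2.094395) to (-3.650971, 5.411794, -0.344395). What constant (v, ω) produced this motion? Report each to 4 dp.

v = -0.5000, ω = 1.7500

Δθ = -0.344395 − -2.094395 = 1.750000
ω = Δθ/dt = 1.750000/1.0 = 1.7500
R = −Δy/(cos θ' − cos θ) = -0.2857
v = R·ω = -0.2857·1.7500 = -0.5000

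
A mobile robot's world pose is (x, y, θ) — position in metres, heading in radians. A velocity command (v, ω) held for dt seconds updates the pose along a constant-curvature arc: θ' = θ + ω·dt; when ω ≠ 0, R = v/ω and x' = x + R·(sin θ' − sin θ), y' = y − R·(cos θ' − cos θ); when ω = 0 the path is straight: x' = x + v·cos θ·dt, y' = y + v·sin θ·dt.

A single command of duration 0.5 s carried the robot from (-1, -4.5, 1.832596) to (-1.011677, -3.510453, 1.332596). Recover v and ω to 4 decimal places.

Δθ = 1.332596 − 1.832596 = -0.500000
ω = Δθ/dt = -0.500000/0.5 = -1.0000
R = −Δy/(cos θ' − cos θ) = -2.0000
v = R·ω = -2.0000·-1.0000 = 2.0000

v = 2.0000, ω = -1.0000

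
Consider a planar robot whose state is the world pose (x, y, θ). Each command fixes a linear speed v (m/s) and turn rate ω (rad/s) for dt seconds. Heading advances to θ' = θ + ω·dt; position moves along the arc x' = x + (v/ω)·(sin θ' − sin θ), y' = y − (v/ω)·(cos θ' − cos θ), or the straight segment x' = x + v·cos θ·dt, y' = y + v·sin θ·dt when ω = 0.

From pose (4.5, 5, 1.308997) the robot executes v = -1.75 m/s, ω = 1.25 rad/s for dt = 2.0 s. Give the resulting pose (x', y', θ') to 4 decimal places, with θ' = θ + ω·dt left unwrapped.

θ' = 1.3090 + 1.25·2.0 = 3.8090
R = v/ω = -1.75/1.25 = -1.4000
x' = 4.5 + -1.4000·(sin 3.8090 − sin 1.3090) = 6.7188
y' = 5 − -1.4000·(cos 3.8090 − cos 1.3090) = 3.5381

(6.7188, 3.5381, 3.8090)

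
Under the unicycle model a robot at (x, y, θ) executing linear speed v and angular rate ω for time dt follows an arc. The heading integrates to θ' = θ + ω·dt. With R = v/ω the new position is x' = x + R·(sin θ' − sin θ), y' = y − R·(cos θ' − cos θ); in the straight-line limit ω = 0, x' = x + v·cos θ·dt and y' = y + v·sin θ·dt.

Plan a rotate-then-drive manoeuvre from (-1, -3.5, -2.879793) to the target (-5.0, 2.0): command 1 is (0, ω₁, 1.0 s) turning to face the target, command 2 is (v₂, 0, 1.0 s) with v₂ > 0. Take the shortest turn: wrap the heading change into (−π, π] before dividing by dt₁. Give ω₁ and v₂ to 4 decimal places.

ω₁ = -1.2038, v₂ = 6.8007

heading to target = atan2(2−-3.5, -5−-1) = 2.1996
Δθ = wrap(2.1996 − -2.8798) = -1.2038; ω₁ = Δθ/dt₁ = -1.2038
distance = √((-5−-1)² + (2−-3.5)²) = 6.8007; v₂ = distance/dt₂ = 6.8007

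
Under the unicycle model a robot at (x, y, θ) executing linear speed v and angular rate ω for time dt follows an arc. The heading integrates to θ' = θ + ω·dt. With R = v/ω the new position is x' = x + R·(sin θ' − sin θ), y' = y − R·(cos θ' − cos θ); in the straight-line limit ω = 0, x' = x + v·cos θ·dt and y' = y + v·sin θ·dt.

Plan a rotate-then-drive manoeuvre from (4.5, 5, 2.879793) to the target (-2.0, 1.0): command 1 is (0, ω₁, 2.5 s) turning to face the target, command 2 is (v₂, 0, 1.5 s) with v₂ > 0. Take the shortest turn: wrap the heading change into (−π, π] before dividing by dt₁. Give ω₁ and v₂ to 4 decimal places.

ω₁ = 0.3254, v₂ = 5.0881

heading to target = atan2(1−5, -2−4.5) = -2.5899
Δθ = wrap(-2.5899 − 2.8798) = 0.8135; ω₁ = Δθ/dt₁ = 0.3254
distance = √((-2−4.5)² + (1−5)²) = 7.6322; v₂ = distance/dt₂ = 5.0881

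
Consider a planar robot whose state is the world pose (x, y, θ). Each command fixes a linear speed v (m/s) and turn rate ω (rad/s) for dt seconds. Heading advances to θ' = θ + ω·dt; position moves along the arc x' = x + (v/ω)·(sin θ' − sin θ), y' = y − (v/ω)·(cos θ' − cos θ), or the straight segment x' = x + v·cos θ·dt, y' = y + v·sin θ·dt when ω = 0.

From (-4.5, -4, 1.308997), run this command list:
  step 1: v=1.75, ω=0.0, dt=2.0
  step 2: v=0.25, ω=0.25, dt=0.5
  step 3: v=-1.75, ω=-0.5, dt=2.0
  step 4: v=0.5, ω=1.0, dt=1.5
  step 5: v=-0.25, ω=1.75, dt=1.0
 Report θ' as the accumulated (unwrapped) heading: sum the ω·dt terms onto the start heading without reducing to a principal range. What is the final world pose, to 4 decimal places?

step 1: θ'=1.3090 (straight) → pose (-3.5941, -0.6193, 1.3090)
step 2: θ'=1.4340 (R=1.0000) → pose (-3.5694, -0.4968, 1.4340)
step 3: θ'=0.4340 (R=3.5000) → pose (-5.5650, -3.1950, 0.4340)
step 4: θ'=1.9340 (R=0.5000) → pose (-5.3078, -2.5638, 1.9340)
step 5: θ'=3.6840 (R=-0.1429) → pose (-5.1005, -2.6354, 3.6840)

(-5.1005, -2.6354, 3.6840)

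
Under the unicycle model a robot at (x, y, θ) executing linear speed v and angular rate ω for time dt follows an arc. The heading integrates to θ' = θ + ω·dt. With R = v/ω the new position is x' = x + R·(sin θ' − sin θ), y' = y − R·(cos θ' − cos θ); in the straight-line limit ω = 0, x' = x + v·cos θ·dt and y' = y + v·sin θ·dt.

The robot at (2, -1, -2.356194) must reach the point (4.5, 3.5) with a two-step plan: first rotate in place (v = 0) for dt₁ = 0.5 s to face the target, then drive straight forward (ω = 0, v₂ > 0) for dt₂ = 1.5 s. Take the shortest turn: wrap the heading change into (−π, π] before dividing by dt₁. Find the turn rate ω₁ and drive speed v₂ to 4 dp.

ω₁ = -5.7266, v₂ = 3.4319

heading to target = atan2(3.5−-1, 4.5−2) = 1.0637
Δθ = wrap(1.0637 − -2.3562) = -2.8633; ω₁ = Δθ/dt₁ = -5.7266
distance = √((4.5−2)² + (3.5−-1)²) = 5.1478; v₂ = distance/dt₂ = 3.4319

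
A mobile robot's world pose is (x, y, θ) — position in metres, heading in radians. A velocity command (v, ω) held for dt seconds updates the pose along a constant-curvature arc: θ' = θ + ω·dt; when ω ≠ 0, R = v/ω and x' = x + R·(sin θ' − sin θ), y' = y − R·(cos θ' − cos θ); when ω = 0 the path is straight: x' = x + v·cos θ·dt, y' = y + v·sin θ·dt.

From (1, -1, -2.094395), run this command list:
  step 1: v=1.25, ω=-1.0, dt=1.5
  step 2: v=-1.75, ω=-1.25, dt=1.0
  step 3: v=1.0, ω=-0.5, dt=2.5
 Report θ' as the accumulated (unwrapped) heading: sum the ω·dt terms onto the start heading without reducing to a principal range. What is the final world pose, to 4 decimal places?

step 1: θ'=-3.5944 (R=-1.2500) → pose (-0.6294, -1.4990, -3.5944)
step 2: θ'=-4.8444 (R=1.4000) → pose (0.1459, -2.9422, -4.8444)
step 3: θ'=-6.0944 (R=-2.0000) → pose (1.7532, -1.2410, -6.0944)

(1.7532, -1.2410, -6.0944)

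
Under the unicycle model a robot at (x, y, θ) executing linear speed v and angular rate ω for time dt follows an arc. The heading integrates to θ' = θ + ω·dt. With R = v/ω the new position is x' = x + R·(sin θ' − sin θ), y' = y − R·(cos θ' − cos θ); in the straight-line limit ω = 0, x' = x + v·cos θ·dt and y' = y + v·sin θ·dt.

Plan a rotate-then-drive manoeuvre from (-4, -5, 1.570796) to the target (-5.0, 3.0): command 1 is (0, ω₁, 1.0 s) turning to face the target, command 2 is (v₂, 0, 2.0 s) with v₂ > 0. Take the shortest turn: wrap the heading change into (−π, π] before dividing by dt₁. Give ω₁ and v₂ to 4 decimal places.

heading to target = atan2(3−-5, -5−-4) = 1.6952
Δθ = wrap(1.6952 − 1.5708) = 0.1244; ω₁ = Δθ/dt₁ = 0.1244
distance = √((-5−-4)² + (3−-5)²) = 8.0623; v₂ = distance/dt₂ = 4.0311

ω₁ = 0.1244, v₂ = 4.0311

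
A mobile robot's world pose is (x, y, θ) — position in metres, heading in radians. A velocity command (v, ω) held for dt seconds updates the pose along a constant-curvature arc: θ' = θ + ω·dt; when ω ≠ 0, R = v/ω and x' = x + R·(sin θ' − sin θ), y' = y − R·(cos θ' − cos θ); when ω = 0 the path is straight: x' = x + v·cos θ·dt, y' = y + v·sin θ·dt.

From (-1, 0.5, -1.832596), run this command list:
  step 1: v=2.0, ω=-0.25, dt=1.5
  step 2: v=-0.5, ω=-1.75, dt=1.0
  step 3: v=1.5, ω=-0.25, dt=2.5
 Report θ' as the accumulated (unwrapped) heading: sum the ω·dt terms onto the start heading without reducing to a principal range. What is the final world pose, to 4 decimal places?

(-3.4366, 1.1737, -4.5826)

step 1: θ'=-2.2076 (R=-8.0000) → pose (-2.2954, -2.1864, -2.2076)
step 2: θ'=-3.9576 (R=0.2857) → pose (-1.8575, -2.1606, -3.9576)
step 3: θ'=-4.5826 (R=-6.0000) → pose (-3.4366, 1.1737, -4.5826)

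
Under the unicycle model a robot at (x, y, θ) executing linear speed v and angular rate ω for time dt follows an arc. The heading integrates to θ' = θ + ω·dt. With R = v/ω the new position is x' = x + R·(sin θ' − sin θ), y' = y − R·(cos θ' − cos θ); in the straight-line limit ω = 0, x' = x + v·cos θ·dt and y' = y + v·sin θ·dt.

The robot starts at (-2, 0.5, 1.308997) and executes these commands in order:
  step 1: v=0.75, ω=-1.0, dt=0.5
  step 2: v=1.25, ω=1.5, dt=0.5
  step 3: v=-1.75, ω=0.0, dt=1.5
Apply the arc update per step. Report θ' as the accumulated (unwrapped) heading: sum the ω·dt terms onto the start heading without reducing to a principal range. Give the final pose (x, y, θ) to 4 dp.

step 1: θ'=0.8090 (R=-0.7500) → pose (-1.8183, 0.8236, 0.8090)
step 2: θ'=1.5590 (R=0.8333) → pose (-1.5880, 1.3889, 1.5590)
step 3: θ'=1.5590 (straight) → pose (-1.6189, -1.2359, 1.5590)

(-1.6189, -1.2359, 1.5590)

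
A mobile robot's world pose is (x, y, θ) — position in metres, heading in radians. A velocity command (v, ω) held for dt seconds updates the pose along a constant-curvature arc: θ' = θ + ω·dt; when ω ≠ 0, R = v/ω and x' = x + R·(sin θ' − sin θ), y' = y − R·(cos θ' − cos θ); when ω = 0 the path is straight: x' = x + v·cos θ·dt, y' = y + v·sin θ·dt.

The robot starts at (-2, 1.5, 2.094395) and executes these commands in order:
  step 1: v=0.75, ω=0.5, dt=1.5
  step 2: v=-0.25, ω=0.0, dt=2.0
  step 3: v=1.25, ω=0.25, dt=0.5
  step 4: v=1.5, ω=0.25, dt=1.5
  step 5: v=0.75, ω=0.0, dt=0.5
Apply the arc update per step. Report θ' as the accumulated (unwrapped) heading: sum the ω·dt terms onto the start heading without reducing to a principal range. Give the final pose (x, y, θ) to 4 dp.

step 1: θ'=2.8444 (R=1.5000) → pose (-2.8598, 2.1842, 2.8444)
step 2: θ'=2.8444 (straight) → pose (-2.3817, 2.0378, 2.8444)
step 3: θ'=2.9694 (R=5.0000) → pose (-2.9892, 2.1831, 2.9694)
step 4: θ'=3.3444 (R=6.0000) → pose (-5.2257, 2.1488, 3.3444)
step 5: θ'=3.3444 (straight) → pose (-5.5931, 2.0733, 3.3444)

(-5.5931, 2.0733, 3.3444)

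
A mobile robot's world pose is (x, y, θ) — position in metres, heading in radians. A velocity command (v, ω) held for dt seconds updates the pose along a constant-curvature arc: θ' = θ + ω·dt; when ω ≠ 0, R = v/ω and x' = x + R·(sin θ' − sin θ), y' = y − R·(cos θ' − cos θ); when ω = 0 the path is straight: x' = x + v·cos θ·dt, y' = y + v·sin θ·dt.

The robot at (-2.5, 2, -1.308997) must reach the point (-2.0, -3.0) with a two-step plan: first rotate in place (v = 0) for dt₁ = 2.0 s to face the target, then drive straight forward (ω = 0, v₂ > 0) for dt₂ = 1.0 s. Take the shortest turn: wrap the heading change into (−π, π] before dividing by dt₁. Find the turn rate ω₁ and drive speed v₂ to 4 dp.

heading to target = atan2(-3−2, -2−-2.5) = -1.4711
Δθ = wrap(-1.4711 − -1.3090) = -0.1621; ω₁ = Δθ/dt₁ = -0.0811
distance = √((-2−-2.5)² + (-3−2)²) = 5.0249; v₂ = distance/dt₂ = 5.0249

ω₁ = -0.0811, v₂ = 5.0249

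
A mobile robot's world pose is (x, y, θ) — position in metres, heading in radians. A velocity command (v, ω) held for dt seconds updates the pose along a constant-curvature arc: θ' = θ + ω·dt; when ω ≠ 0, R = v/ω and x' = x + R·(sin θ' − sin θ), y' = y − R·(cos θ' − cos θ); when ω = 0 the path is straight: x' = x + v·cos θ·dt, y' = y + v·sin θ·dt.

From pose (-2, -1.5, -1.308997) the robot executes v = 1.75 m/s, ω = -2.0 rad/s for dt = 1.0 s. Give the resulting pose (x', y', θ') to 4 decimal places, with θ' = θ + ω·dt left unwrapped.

(-2.9910, -2.5892, -3.3090)

θ' = -1.3090 + -2.0·1.0 = -3.3090
R = v/ω = 1.75/-2.0 = -0.8750
x' = -2 + -0.8750·(sin -3.3090 − sin -1.3090) = -2.9910
y' = -1.5 − -0.8750·(cos -3.3090 − cos -1.3090) = -2.5892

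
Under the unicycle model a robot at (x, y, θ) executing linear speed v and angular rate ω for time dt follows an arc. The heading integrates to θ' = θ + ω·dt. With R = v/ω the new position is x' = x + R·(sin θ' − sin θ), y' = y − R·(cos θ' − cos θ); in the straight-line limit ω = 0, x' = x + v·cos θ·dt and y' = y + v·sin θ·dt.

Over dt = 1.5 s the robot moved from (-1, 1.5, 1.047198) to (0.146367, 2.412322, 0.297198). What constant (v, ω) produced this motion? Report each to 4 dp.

Δθ = 0.297198 − 1.047198 = -0.750000
ω = Δθ/dt = -0.750000/1.5 = -0.5000
R = Δx/(sin θ' − sin θ) = -2.0000
v = R·ω = -2.0000·-0.5000 = 1.0000

v = 1.0000, ω = -0.5000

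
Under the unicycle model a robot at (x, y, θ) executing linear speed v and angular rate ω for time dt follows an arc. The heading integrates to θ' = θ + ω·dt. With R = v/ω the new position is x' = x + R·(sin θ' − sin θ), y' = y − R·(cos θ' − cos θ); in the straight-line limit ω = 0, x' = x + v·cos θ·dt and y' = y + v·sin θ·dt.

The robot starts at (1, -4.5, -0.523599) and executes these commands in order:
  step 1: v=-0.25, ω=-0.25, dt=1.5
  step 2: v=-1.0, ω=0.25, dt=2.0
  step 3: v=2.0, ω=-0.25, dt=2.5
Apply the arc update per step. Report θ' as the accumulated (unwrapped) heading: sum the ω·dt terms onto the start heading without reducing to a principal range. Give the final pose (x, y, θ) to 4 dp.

(2.8671, -6.2716, -1.0236)

step 1: θ'=-0.8986 (R=1.0000) → pose (0.7175, -4.2567, -0.8986)
step 2: θ'=-0.3986 (R=-4.0000) → pose (-0.8598, -3.0611, -0.3986)
step 3: θ'=-1.0236 (R=-8.0000) → pose (2.8671, -6.2716, -1.0236)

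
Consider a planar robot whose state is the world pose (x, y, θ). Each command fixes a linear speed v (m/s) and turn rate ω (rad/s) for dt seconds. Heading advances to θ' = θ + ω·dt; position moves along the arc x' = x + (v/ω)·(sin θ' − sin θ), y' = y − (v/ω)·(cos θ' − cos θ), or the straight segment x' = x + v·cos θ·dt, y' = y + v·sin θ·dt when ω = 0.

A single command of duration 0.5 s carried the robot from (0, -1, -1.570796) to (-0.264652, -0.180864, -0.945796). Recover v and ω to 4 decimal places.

Δθ = -0.945796 − -1.570796 = 0.625000
ω = Δθ/dt = 0.625000/0.5 = 1.2500
R = −Δy/(cos θ' − cos θ) = -1.4000
v = R·ω = -1.4000·1.2500 = -1.7500

v = -1.7500, ω = 1.2500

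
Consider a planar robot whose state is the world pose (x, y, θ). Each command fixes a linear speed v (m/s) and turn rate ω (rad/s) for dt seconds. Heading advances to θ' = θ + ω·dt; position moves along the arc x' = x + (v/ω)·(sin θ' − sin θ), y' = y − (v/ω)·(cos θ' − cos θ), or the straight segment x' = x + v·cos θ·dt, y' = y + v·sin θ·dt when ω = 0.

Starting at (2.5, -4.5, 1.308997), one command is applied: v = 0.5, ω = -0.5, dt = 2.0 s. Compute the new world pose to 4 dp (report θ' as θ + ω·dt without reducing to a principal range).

(3.1618, -3.8062, 0.3090)

θ' = 1.3090 + -0.5·2.0 = 0.3090
R = v/ω = 0.5/-0.5 = -1.0000
x' = 2.5 + -1.0000·(sin 0.3090 − sin 1.3090) = 3.1618
y' = -4.5 − -1.0000·(cos 0.3090 − cos 1.3090) = -3.8062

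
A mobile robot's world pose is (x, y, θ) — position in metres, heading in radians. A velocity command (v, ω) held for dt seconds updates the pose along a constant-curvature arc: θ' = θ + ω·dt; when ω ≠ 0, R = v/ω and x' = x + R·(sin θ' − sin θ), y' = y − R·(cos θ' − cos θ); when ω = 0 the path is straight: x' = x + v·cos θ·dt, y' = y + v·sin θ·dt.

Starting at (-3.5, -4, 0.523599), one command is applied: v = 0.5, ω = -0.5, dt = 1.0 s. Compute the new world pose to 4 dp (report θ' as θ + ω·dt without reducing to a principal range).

θ' = 0.5236 + -0.5·1.0 = 0.0236
R = v/ω = 0.5/-0.5 = -1.0000
x' = -3.5 + -1.0000·(sin 0.0236 − sin 0.5236) = -3.0236
y' = -4 − -1.0000·(cos 0.0236 − cos 0.5236) = -3.8663

(-3.0236, -3.8663, 0.0236)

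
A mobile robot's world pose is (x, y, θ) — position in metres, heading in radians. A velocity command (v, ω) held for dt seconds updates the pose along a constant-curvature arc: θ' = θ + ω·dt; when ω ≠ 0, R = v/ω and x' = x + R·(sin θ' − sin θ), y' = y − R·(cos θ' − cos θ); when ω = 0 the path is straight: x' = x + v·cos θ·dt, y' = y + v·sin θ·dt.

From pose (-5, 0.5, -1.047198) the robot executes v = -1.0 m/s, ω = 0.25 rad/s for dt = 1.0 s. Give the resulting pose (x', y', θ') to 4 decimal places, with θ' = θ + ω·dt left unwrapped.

θ' = -1.0472 + 0.25·1.0 = -0.7972
R = v/ω = -1.0/0.25 = -4.0000
x' = -5 + -4.0000·(sin -0.7972 − sin -1.0472) = -5.6025
y' = 0.5 − -4.0000·(cos -0.7972 − cos -1.0472) = 1.2949

(-5.6025, 1.2949, -0.7972)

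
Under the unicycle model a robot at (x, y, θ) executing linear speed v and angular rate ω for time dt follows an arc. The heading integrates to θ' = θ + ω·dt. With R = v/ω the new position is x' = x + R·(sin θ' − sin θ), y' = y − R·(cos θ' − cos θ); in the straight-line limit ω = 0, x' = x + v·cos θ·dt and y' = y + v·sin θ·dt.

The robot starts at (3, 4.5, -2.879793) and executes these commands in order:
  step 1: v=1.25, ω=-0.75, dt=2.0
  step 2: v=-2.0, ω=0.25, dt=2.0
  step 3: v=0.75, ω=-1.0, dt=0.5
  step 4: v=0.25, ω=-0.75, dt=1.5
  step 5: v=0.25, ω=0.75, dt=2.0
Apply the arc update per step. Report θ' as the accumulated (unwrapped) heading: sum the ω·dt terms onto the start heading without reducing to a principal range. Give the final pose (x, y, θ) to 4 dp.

step 1: θ'=-4.3798 (R=-1.6667) → pose (0.9933, 5.5657, -4.3798)
step 2: θ'=-3.8798 (R=-8.0000) → pose (3.1712, 2.2602, -3.8798)
step 3: θ'=-4.3798 (R=-0.7500) → pose (2.9670, 2.5701, -4.3798)
step 4: θ'=-5.5048 (R=-0.3333) → pose (3.0481, 2.9163, -5.5048)
step 5: θ'=-4.0048 (R=0.3333) → pose (3.0673, 3.3703, -4.0048)

(3.0673, 3.3703, -4.0048)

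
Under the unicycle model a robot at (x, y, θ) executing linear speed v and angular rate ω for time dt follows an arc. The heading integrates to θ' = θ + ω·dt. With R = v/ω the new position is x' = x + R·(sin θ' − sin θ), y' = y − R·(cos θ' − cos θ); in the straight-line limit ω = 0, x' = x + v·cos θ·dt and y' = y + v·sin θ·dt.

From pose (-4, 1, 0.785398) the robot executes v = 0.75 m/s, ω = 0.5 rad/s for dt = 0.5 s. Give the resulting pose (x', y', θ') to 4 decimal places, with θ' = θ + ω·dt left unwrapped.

θ' = 0.7854 + 0.5·0.5 = 1.0354
R = v/ω = 0.75/0.5 = 1.5000
x' = -4 + 1.5000·(sin 1.0354 − sin 0.7854) = -3.7706
y' = 1 − 1.5000·(cos 1.0354 − cos 0.7854) = 1.2954

(-3.7706, 1.2954, 1.0354)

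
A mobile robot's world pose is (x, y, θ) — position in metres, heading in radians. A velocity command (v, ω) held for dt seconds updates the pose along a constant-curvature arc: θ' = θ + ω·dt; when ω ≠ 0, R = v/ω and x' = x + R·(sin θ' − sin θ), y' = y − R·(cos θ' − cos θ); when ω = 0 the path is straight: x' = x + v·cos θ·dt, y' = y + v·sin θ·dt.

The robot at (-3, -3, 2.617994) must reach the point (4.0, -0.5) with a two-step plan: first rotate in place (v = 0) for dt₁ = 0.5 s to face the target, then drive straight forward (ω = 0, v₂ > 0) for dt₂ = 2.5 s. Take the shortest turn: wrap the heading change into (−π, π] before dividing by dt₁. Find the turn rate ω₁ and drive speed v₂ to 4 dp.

ω₁ = -4.5499, v₂ = 2.9732

heading to target = atan2(-0.5−-3, 4−-3) = 0.3430
Δθ = wrap(0.3430 − 2.6180) = -2.2750; ω₁ = Δθ/dt₁ = -4.5499
distance = √((4−-3)² + (-0.5−-3)²) = 7.4330; v₂ = distance/dt₂ = 2.9732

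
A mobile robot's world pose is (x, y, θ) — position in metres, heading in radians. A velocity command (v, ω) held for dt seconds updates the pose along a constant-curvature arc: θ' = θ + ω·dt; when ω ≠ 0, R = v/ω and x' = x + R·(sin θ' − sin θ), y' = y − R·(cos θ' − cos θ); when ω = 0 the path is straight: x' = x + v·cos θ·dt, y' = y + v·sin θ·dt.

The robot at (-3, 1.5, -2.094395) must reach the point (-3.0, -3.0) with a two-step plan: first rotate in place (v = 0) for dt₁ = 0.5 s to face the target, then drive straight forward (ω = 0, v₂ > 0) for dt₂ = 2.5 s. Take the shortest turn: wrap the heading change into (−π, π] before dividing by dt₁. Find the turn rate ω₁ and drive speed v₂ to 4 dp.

heading to target = atan2(-3−1.5, -3−-3) = -1.5708
Δθ = wrap(-1.5708 − -2.0944) = 0.5236; ω₁ = Δθ/dt₁ = 1.0472
distance = √((-3−-3)² + (-3−1.5)²) = 4.5000; v₂ = distance/dt₂ = 1.8000

ω₁ = 1.0472, v₂ = 1.8000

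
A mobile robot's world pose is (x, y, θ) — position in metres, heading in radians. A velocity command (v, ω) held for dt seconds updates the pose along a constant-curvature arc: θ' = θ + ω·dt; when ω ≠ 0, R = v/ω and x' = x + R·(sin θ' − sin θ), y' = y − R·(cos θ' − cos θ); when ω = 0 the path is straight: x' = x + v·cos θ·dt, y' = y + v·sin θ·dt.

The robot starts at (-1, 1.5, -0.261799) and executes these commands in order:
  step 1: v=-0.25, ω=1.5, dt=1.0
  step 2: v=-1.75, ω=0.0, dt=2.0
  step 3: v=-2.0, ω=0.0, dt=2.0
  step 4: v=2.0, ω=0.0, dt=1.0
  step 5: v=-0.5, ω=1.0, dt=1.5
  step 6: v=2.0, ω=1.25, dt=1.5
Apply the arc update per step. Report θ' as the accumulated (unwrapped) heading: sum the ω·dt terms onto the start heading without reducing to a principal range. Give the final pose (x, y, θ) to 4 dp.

(-4.9403, -5.7414, 4.6132)

step 1: θ'=1.2382 (R=-0.1667) → pose (-1.2007, 1.3934, 1.2382)
step 2: θ'=1.2382 (straight) → pose (-2.3434, -1.9148, 1.2382)
step 3: θ'=1.2382 (straight) → pose (-3.6494, -5.6956, 1.2382)
step 4: θ'=1.2382 (straight) → pose (-2.9964, -3.8052, 1.2382)
step 5: θ'=2.7382 (R=-0.5000) → pose (-2.7201, -4.4283, 2.7382)
step 6: θ'=4.6132 (R=1.6000) → pose (-4.9403, -5.7414, 4.6132)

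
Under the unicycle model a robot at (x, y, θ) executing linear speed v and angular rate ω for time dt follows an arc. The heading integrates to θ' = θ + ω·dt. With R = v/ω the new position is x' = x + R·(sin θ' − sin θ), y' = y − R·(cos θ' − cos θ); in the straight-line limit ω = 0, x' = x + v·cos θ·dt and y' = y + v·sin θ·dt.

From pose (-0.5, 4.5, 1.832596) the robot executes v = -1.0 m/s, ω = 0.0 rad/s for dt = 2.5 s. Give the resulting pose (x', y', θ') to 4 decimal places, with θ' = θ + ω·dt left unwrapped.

(0.1470, 2.0852, 1.8326)

θ' = 1.8326 + 0.0·2.5 = 1.8326
ω = 0 → straight: x' = -0.5 + -1.0·cos(1.8326)·2.5 = 0.1470
y' = 4.5 + -1.0·sin(1.8326)·2.5 = 2.0852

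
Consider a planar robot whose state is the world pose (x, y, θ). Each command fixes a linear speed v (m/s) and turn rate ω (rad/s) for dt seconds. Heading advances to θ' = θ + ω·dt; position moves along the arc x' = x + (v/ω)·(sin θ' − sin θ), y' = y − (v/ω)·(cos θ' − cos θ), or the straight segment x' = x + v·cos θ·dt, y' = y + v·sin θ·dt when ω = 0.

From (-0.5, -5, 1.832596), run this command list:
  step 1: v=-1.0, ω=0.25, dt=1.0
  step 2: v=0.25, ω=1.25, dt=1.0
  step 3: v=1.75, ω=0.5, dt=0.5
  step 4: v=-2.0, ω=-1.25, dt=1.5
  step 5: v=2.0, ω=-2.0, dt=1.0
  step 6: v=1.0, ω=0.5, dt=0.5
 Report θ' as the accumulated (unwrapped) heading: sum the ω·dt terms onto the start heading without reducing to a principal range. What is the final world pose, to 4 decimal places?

(2.8730, -6.3144, -0.0424)

step 1: θ'=2.0826 (R=-4.0000) → pose (-0.1238, -5.9237, 2.0826)
step 2: θ'=3.3326 (R=0.2000) → pose (-0.3361, -5.8253, 3.3326)
step 3: θ'=3.5826 (R=3.5000) → pose (-1.1656, -6.0965, 3.5826)
step 4: θ'=1.7076 (R=1.6000) → pose (1.1024, -7.3252, 1.7076)
step 5: θ'=-0.2924 (R=-1.0000) → pose (2.3813, -6.2313, -0.2924)
step 6: θ'=-0.0424 (R=2.0000) → pose (2.8730, -6.3144, -0.0424)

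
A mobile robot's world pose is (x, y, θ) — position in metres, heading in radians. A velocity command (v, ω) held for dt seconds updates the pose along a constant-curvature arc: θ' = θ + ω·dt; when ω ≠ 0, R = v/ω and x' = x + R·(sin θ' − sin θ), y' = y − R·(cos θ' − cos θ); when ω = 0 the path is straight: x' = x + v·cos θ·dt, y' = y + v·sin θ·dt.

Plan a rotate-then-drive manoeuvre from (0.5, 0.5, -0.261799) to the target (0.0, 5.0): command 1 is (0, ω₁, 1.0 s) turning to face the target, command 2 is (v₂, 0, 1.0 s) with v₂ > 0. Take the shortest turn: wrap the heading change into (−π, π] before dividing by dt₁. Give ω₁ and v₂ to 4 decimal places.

heading to target = atan2(5−0.5, 0−0.5) = 1.6815
Δθ = wrap(1.6815 − -0.2618) = 1.9433; ω₁ = Δθ/dt₁ = 1.9433
distance = √((0−0.5)² + (5−0.5)²) = 4.5277; v₂ = distance/dt₂ = 4.5277

ω₁ = 1.9433, v₂ = 4.5277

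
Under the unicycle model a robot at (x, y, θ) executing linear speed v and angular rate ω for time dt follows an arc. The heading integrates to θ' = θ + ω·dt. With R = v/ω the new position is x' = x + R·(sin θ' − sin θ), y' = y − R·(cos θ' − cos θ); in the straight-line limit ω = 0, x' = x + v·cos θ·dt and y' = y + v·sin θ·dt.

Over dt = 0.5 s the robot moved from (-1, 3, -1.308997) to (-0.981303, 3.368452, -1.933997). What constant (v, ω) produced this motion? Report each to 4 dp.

Δθ = -1.933997 − -1.308997 = -0.625000
ω = Δθ/dt = -0.625000/0.5 = -1.2500
R = −Δy/(cos θ' − cos θ) = 0.6000
v = R·ω = 0.6000·-1.2500 = -0.7500

v = -0.7500, ω = -1.2500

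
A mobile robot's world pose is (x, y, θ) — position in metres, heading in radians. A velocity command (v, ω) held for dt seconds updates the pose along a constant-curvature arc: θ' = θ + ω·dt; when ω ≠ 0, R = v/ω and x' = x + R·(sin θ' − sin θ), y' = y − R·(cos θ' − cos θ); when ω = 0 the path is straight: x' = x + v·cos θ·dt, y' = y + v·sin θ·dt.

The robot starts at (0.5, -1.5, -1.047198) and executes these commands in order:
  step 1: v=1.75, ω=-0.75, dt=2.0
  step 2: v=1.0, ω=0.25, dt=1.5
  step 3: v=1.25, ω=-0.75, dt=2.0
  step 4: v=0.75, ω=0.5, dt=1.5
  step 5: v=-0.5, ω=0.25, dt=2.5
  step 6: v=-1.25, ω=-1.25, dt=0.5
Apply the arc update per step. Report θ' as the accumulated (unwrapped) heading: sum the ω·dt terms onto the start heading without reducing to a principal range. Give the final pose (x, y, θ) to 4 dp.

(-2.9856, -5.0392, -2.9222)

step 1: θ'=-2.5472 (R=-2.3333) → pose (-0.2140, -4.5998, -2.5472)
step 2: θ'=-2.1722 (R=4.0000) → pose (-1.2722, -5.6506, -2.1722)
step 3: θ'=-3.6722 (R=-1.6667) → pose (-3.4899, -6.1451, -3.6722)
step 4: θ'=-2.9222 (R=1.5000) → pose (-4.5754, -5.9748, -2.9222)
step 5: θ'=-2.2972 (R=-2.0000) → pose (-3.5155, -5.3511, -2.2972)
step 6: θ'=-2.9222 (R=1.0000) → pose (-2.9856, -5.0392, -2.9222)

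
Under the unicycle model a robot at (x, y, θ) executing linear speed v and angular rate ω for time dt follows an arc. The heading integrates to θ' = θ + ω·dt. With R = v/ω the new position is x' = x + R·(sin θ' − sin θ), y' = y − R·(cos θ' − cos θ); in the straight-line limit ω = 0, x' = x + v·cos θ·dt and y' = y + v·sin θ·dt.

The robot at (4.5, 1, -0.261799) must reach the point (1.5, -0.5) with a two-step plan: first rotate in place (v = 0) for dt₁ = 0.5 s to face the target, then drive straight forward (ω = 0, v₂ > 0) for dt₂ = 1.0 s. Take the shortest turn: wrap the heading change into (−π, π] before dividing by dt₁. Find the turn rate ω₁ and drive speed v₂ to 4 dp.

ω₁ = -4.8323, v₂ = 3.3541

heading to target = atan2(-0.5−1, 1.5−4.5) = -2.6779
Δθ = wrap(-2.6779 − -0.2618) = -2.4161; ω₁ = Δθ/dt₁ = -4.8323
distance = √((1.5−4.5)² + (-0.5−1)²) = 3.3541; v₂ = distance/dt₂ = 3.3541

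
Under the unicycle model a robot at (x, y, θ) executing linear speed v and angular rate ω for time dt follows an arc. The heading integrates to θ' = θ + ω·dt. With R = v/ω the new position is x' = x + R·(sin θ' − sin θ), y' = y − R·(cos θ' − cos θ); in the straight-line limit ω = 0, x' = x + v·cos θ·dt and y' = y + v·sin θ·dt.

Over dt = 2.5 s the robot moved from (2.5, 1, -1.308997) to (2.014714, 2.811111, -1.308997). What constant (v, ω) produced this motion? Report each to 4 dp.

Δθ = -1.308997 − -1.308997 = 0.000000
ω = Δθ/dt = 0.000000/2.5 = 0.0000
ω = 0 → v = (Δx·cos θ + Δy·sin θ)/dt = -0.7500

v = -0.7500, ω = 0.0000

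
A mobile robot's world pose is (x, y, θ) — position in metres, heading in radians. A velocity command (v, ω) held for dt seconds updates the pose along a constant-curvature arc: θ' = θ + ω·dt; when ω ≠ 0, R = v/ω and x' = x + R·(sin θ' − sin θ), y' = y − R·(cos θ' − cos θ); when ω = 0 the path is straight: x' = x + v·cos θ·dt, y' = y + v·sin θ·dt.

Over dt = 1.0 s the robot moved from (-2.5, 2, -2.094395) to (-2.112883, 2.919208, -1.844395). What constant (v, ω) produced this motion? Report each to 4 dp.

v = -1.0000, ω = 0.2500

Δθ = -1.844395 − -2.094395 = 0.250000
ω = Δθ/dt = 0.250000/1.0 = 0.2500
R = −Δy/(cos θ' − cos θ) = -4.0000
v = R·ω = -4.0000·0.2500 = -1.0000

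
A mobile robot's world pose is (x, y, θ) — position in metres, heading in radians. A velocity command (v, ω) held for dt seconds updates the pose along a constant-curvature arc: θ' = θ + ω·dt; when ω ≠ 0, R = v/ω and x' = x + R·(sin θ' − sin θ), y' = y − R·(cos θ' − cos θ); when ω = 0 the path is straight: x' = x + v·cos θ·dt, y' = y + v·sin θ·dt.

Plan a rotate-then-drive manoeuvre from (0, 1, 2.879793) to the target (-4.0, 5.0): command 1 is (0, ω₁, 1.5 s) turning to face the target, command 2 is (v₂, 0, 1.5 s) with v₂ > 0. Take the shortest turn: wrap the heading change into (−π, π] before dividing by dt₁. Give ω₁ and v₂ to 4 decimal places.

ω₁ = -0.3491, v₂ = 3.7712

heading to target = atan2(5−1, -4−0) = 2.3562
Δθ = wrap(2.3562 − 2.8798) = -0.5236; ω₁ = Δθ/dt₁ = -0.3491
distance = √((-4−0)² + (5−1)²) = 5.6569; v₂ = distance/dt₂ = 3.7712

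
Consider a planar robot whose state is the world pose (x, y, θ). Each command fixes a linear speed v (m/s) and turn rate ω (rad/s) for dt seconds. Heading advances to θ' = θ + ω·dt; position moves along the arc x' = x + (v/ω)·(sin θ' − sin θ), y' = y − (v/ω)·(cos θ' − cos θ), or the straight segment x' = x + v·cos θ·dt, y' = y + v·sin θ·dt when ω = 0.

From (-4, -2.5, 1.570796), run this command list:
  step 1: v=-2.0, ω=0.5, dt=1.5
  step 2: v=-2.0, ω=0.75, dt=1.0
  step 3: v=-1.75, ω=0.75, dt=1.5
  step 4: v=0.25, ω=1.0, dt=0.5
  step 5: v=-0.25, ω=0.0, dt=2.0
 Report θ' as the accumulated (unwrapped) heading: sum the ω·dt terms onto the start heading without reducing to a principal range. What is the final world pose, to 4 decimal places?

step 1: θ'=2.3208 (R=-4.0000) → pose (-2.9268, -5.2266, 2.3208)
step 2: θ'=3.0708 (R=-2.6667) → pose (-1.1642, -6.0688, 3.0708)
step 3: θ'=4.1958 (R=-2.3333) → pose (1.0297, -4.8938, 4.1958)
step 4: θ'=4.6958 (R=0.2500) → pose (0.9971, -5.0132, 4.6958)
step 5: θ'=4.6958 (straight) → pose (1.0054, -4.5132, 4.6958)

(1.0054, -4.5132, 4.6958)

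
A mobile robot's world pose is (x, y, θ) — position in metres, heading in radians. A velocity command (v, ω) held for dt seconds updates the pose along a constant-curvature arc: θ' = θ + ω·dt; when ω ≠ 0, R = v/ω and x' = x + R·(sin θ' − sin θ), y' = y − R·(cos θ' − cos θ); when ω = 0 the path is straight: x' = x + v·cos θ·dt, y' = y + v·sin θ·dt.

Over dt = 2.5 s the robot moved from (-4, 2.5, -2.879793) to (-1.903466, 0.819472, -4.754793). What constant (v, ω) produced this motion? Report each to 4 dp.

v = -1.2500, ω = -0.7500

Δθ = -4.754793 − -2.879793 = -1.875000
ω = Δθ/dt = -1.875000/2.5 = -0.7500
R = Δx/(sin θ' − sin θ) = 1.6667
v = R·ω = 1.6667·-0.7500 = -1.2500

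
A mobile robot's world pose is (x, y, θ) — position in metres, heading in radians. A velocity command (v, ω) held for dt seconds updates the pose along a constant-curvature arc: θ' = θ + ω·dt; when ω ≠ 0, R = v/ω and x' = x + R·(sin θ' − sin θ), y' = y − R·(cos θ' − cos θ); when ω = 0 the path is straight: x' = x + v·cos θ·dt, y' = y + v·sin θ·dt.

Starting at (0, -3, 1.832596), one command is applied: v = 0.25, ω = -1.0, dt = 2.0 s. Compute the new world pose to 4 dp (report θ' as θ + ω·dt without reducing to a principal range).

θ' = 1.8326 + -1.0·2.0 = -0.1674
R = v/ω = 0.25/-1.0 = -0.2500
x' = 0 + -0.2500·(sin -0.1674 − sin 1.8326) = 0.2831
y' = -3 − -0.2500·(cos -0.1674 − cos 1.8326) = -2.6888

(0.2831, -2.6888, -0.1674)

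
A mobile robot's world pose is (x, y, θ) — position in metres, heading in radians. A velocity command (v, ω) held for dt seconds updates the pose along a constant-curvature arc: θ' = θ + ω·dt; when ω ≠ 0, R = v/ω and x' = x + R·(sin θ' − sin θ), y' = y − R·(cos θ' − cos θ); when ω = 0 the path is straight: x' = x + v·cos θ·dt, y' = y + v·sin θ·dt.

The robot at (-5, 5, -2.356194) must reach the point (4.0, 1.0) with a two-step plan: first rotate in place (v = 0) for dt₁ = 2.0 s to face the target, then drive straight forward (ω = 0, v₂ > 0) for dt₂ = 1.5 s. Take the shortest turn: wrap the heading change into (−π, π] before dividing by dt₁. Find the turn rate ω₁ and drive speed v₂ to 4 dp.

heading to target = atan2(1−5, 4−-5) = -0.4182
Δθ = wrap(-0.4182 − -2.3562) = 1.9380; ω₁ = Δθ/dt₁ = 0.9690
distance = √((4−-5)² + (1−5)²) = 9.8489; v₂ = distance/dt₂ = 6.5659

ω₁ = 0.9690, v₂ = 6.5659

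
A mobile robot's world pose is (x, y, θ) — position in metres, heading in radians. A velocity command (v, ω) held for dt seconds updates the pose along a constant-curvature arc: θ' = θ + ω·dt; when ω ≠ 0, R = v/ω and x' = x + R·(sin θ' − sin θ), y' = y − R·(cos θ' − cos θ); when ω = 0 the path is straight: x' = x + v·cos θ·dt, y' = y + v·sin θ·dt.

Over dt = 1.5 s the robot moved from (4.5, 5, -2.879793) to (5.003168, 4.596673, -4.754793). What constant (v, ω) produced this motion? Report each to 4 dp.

Δθ = -4.754793 − -2.879793 = -1.875000
ω = Δθ/dt = -1.875000/1.5 = -1.2500
R = Δx/(sin θ' − sin θ) = 0.4000
v = R·ω = 0.4000·-1.2500 = -0.5000

v = -0.5000, ω = -1.2500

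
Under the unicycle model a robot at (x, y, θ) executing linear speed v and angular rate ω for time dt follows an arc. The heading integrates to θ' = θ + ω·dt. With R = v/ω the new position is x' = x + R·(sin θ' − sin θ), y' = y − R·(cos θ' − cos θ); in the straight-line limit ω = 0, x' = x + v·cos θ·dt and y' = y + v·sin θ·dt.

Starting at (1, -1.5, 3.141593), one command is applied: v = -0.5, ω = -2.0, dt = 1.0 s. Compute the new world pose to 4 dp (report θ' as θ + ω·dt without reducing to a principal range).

(1.2273, -1.8540, 1.1416)

θ' = 3.1416 + -2.0·1.0 = 1.1416
R = v/ω = -0.5/-2.0 = 0.2500
x' = 1 + 0.2500·(sin 1.1416 − sin 3.1416) = 1.2273
y' = -1.5 − 0.2500·(cos 1.1416 − cos 3.1416) = -1.8540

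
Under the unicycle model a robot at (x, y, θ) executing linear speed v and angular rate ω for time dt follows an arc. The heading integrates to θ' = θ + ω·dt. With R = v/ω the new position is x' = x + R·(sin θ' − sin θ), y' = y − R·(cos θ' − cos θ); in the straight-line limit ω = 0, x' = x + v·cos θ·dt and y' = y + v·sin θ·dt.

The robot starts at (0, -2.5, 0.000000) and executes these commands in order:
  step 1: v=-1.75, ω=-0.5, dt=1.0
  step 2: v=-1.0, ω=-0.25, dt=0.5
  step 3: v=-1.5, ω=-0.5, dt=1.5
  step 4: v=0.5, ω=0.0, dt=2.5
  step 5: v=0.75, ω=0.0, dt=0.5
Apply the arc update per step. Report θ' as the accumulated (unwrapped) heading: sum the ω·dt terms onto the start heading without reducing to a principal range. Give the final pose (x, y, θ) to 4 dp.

step 1: θ'=-0.5000 (R=3.5000) → pose (-1.6780, -2.0715, -0.5000)
step 2: θ'=-0.6250 (R=4.0000) → pose (-2.1007, -1.8051, -0.6250)
step 3: θ'=-1.3750 (R=3.0000) → pose (-3.2881, 0.0442, -1.3750)
step 4: θ'=-1.3750 (straight) → pose (-3.0449, -1.1819, -1.3750)
step 5: θ'=-1.3750 (straight) → pose (-2.9719, -1.5498, -1.3750)

(-2.9719, -1.5498, -1.3750)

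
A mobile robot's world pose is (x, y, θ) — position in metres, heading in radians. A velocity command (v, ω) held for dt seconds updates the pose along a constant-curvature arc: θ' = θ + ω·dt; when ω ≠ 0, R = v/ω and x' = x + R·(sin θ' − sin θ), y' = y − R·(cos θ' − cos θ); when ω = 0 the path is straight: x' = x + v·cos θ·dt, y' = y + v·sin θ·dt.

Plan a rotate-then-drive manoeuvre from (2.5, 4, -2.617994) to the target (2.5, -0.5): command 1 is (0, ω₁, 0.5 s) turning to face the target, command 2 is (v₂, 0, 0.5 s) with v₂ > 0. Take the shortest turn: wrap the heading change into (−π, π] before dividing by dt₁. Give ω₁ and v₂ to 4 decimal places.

ω₁ = 2.0944, v₂ = 9.0000

heading to target = atan2(-0.5−4, 2.5−2.5) = -1.5708
Δθ = wrap(-1.5708 − -2.6180) = 1.0472; ω₁ = Δθ/dt₁ = 2.0944
distance = √((2.5−2.5)² + (-0.5−4)²) = 4.5000; v₂ = distance/dt₂ = 9.0000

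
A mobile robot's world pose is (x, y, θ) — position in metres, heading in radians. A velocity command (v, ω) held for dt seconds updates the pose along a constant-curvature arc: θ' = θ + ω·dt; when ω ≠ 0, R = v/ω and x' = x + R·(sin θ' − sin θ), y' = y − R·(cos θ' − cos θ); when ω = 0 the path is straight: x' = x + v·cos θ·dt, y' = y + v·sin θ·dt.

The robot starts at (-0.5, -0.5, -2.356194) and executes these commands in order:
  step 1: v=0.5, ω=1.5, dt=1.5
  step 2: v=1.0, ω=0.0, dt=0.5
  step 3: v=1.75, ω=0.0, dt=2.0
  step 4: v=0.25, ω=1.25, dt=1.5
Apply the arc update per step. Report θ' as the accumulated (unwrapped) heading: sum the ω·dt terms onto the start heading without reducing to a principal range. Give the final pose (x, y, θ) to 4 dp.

step 1: θ'=-0.1062 (R=0.3333) → pose (-0.2996, -1.0672, -0.1062)
step 2: θ'=-0.1062 (straight) → pose (0.1976, -1.1202, -0.1062)
step 3: θ'=-0.1062 (straight) → pose (3.6778, -1.4911, -0.1062)
step 4: θ'=1.7688 (R=0.2000) → pose (3.8951, -1.2529, 1.7688)

(3.8951, -1.2529, 1.7688)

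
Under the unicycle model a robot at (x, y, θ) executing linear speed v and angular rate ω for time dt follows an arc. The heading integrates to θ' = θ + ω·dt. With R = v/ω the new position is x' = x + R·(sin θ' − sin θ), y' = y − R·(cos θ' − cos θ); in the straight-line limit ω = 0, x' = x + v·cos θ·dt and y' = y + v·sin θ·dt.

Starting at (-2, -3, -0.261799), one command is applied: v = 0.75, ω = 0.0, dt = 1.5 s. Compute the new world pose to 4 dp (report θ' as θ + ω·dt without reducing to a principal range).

θ' = -0.2618 + 0.0·1.5 = -0.2618
ω = 0 → straight: x' = -2 + 0.75·cos(-0.2618)·1.5 = -0.9133
y' = -3 + 0.75·sin(-0.2618)·1.5 = -3.2912

(-0.9133, -3.2912, -0.2618)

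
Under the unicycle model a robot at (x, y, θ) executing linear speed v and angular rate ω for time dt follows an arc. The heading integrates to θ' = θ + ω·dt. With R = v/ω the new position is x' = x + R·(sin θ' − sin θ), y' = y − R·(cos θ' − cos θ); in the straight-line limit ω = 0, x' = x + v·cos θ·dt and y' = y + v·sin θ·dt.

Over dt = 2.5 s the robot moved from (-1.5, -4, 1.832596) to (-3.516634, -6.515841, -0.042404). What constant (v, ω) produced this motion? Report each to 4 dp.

Δθ = -0.042404 − 1.832596 = -1.875000
ω = Δθ/dt = -1.875000/2.5 = -0.7500
R = −Δy/(cos θ' − cos θ) = 2.0000
v = R·ω = 2.0000·-0.7500 = -1.5000

v = -1.5000, ω = -0.7500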